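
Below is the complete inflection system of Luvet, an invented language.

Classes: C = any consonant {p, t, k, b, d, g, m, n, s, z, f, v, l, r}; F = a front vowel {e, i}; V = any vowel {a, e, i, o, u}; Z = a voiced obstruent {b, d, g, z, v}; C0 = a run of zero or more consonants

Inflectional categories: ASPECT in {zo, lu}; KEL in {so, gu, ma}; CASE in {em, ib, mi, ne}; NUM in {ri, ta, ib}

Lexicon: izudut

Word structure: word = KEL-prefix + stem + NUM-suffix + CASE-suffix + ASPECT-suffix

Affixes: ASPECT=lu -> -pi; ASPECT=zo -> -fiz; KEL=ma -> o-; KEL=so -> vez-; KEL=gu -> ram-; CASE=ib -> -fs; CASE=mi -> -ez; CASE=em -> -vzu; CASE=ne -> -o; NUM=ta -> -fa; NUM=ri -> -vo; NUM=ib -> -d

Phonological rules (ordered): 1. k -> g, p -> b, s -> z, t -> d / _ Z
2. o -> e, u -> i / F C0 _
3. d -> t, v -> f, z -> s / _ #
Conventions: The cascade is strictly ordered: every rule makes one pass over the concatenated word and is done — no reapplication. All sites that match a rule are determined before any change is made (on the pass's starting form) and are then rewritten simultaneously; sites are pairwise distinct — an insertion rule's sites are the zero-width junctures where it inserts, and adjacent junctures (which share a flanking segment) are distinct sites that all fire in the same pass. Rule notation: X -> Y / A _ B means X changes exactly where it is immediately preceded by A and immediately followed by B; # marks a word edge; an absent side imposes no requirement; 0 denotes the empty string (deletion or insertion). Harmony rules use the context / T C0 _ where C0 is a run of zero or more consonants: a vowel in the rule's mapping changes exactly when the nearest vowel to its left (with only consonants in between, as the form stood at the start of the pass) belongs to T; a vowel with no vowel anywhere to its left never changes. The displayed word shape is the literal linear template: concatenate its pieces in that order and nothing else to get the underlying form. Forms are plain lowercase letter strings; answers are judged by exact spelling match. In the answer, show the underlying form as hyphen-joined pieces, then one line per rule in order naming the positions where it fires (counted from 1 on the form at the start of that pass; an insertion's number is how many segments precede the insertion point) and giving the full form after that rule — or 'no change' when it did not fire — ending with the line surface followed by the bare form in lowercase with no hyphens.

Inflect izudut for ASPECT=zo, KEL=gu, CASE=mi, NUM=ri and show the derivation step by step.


underlying: ram-izudut-vo-ez-fiz
1. k -> g, p -> b, s -> z, t -> d / _ Z: fires at position(s) 9: ramizududvoezfiz
2. o -> e, u -> i / F C0 _: fires at position(s) 6: ramizidudvoezfiz
3. d -> t, v -> f, z -> s / _ #: fires at position(s) 16: ramizidudvoezfis
surface: ramizidudvoezfis


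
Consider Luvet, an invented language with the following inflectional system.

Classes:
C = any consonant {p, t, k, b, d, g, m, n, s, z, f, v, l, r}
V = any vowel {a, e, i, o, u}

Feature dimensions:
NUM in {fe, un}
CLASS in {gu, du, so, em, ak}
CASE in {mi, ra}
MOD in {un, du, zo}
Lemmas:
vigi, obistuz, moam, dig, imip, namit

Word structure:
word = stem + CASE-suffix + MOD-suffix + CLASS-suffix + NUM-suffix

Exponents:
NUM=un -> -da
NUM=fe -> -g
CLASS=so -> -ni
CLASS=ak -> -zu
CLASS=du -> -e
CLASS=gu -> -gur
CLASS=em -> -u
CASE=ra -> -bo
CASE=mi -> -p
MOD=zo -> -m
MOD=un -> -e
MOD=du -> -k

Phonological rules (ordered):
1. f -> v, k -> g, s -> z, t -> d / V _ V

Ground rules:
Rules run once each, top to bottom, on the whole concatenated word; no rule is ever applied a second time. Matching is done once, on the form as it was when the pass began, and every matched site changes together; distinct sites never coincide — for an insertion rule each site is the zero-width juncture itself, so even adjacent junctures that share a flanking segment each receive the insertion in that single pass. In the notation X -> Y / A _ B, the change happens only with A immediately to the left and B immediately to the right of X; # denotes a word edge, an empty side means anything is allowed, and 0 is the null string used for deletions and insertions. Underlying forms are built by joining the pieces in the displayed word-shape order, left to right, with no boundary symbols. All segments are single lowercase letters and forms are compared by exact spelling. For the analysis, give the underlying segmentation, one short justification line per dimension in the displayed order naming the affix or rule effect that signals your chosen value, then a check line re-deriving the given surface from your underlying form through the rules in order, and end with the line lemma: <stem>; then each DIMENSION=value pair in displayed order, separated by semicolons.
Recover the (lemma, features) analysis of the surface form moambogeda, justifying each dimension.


underlying: moam-bo-k-e-da
NUM=un - signalled by the affix -da
CLASS=du - signalled by the affix -e
CASE=ra - signalled by the affix -bo
MOD=du - signalled by the affix -k
check: moambokeda -> moambogeda
lemma: moam; NUM=un; CLASS=du; CASE=ra; MOD=du


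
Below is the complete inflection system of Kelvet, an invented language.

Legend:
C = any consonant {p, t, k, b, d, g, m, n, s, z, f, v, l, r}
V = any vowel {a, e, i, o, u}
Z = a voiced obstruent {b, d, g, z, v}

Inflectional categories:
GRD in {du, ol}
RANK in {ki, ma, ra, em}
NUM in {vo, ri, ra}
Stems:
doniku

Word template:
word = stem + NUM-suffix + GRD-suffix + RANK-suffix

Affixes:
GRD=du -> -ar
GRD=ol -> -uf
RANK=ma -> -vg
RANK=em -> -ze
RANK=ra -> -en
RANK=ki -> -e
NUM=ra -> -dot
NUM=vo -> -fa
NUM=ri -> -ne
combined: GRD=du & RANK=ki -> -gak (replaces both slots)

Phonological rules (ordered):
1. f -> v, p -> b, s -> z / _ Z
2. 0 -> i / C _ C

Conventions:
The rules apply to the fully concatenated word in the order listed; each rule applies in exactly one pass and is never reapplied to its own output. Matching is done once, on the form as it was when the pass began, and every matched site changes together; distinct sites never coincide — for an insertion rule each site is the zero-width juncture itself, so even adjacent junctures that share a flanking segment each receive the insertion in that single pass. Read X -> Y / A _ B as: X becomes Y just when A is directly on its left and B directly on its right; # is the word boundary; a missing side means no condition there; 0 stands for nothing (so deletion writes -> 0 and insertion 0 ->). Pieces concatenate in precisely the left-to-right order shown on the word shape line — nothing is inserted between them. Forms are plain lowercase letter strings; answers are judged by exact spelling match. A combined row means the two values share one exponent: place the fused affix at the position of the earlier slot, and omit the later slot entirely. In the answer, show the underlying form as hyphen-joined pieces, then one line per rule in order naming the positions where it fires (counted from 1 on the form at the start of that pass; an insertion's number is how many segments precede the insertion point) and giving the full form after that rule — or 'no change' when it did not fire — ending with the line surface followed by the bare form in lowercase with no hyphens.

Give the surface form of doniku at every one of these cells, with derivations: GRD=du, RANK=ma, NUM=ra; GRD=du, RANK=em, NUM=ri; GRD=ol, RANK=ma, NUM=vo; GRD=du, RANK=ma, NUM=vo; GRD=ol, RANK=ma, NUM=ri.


cell GRD=du, RANK=ma, NUM=ra:
underlying: doniku-dot-ar-vg
1. f -> v, p -> b, s -> z / _ Z: no change
2. 0 -> i / C _ C: inserts after position(s) 11, 12: donikudotarivig
surface: donikudotarivig

cell GRD=du, RANK=em, NUM=ri:
underlying: doniku-ne-ar-ze
1. f -> v, p -> b, s -> z / _ Z: no change
2. 0 -> i / C _ C: inserts after position(s) 10: donikunearize
surface: donikunearize

cell GRD=ol, RANK=ma, NUM=vo:
underlying: doniku-fa-uf-vg
1. f -> v, p -> b, s -> z / _ Z: fires at position(s) 10: donikufauvvg
2. 0 -> i / C _ C: inserts after position(s) 10, 11: donikufauvivig
surface: donikufauvivig

cell GRD=du, RANK=ma, NUM=vo:
underlying: doniku-fa-ar-vg
1. f -> v, p -> b, s -> z / _ Z: no change
2. 0 -> i / C _ C: inserts after position(s) 10, 11: donikufaarivig
surface: donikufaarivig

cell GRD=ol, RANK=ma, NUM=ri:
underlying: doniku-ne-uf-vg
1. f -> v, p -> b, s -> z / _ Z: fires at position(s) 10: donikuneuvvg
2. 0 -> i / C _ C: inserts after position(s) 10, 11: donikuneuvivig
surface: donikuneuvivig


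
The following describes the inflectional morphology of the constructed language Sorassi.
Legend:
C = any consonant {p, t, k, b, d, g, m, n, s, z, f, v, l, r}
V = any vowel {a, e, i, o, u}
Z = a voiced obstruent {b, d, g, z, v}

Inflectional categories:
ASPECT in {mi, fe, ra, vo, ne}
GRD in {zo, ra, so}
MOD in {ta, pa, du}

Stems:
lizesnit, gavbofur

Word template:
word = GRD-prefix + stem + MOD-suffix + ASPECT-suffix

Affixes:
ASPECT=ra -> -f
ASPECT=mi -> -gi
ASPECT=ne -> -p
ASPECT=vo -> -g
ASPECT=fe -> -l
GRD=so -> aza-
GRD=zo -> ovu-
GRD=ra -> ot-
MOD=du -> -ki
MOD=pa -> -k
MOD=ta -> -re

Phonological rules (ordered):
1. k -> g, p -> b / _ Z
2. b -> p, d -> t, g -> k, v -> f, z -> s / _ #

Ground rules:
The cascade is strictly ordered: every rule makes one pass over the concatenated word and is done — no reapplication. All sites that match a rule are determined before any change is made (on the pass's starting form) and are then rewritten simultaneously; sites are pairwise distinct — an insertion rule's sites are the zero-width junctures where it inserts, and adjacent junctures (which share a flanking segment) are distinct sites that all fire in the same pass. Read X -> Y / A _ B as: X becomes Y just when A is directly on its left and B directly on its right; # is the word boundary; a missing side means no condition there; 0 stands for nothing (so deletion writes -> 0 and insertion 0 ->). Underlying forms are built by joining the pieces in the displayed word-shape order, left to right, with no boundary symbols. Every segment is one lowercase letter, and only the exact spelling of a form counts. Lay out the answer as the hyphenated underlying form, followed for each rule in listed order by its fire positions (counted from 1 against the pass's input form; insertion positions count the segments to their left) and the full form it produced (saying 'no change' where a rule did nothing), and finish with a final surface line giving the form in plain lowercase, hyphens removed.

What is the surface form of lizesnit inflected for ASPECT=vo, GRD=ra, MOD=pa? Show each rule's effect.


underlying: ot-lizesnit-k-g
1. k -> g, p -> b / _ Z: fires at position(s) 11: otlizesnitgg
2. b -> p, d -> t, g -> k, v -> f, z -> s / _ #: fires at position(s) 12: otlizesnitgk
surface: otlizesnitgk


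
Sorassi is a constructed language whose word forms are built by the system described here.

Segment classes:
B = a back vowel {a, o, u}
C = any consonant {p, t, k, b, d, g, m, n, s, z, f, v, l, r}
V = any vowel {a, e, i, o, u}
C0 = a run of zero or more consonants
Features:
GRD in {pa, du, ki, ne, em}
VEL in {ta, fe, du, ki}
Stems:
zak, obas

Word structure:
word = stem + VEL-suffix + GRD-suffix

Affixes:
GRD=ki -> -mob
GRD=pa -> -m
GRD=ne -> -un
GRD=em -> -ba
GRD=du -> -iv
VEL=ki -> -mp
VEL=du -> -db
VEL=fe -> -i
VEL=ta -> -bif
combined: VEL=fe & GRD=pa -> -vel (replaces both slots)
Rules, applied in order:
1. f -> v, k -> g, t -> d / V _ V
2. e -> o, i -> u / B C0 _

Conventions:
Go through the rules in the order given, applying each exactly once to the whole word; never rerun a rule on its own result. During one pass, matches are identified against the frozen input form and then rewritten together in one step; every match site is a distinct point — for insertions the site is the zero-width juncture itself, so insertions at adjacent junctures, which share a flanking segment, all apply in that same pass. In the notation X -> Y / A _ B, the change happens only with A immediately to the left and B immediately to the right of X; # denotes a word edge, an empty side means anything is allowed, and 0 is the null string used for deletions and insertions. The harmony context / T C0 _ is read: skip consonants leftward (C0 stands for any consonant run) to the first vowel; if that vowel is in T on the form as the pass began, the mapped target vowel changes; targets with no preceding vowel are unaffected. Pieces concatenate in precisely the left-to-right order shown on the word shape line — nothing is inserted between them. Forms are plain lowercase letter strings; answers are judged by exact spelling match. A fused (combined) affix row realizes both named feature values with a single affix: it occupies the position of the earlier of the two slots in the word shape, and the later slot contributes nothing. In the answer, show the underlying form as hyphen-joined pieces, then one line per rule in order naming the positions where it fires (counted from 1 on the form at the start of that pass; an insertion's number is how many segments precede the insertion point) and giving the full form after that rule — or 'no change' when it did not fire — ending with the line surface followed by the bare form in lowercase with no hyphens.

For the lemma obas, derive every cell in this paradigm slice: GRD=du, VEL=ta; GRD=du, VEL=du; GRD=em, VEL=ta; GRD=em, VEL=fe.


cell GRD=du, VEL=ta:
underlying: obas-bif-iv
1. f -> v, k -> g, t -> d / V _ V: fires at position(s) 7: obasbiviv
2. e -> o, i -> u / B C0 _: fires at position(s) 6: obasbuviv
surface: obasbuviv

cell GRD=du, VEL=du:
underlying: obas-db-iv
1. f -> v, k -> g, t -> d / V _ V: no change
2. e -> o, i -> u / B C0 _: fires at position(s) 7: obasdbuv
surface: obasdbuv

cell GRD=em, VEL=ta:
underlying: obas-bif-ba
1. f -> v, k -> g, t -> d / V _ V: no change
2. e -> o, i -> u / B C0 _: fires at position(s) 6: obasbufba
surface: obasbufba

cell GRD=em, VEL=fe:
underlying: obas-i-ba
1. f -> v, k -> g, t -> d / V _ V: no change
2. e -> o, i -> u / B C0 _: fires at position(s) 5: obasuba
surface: obasuba


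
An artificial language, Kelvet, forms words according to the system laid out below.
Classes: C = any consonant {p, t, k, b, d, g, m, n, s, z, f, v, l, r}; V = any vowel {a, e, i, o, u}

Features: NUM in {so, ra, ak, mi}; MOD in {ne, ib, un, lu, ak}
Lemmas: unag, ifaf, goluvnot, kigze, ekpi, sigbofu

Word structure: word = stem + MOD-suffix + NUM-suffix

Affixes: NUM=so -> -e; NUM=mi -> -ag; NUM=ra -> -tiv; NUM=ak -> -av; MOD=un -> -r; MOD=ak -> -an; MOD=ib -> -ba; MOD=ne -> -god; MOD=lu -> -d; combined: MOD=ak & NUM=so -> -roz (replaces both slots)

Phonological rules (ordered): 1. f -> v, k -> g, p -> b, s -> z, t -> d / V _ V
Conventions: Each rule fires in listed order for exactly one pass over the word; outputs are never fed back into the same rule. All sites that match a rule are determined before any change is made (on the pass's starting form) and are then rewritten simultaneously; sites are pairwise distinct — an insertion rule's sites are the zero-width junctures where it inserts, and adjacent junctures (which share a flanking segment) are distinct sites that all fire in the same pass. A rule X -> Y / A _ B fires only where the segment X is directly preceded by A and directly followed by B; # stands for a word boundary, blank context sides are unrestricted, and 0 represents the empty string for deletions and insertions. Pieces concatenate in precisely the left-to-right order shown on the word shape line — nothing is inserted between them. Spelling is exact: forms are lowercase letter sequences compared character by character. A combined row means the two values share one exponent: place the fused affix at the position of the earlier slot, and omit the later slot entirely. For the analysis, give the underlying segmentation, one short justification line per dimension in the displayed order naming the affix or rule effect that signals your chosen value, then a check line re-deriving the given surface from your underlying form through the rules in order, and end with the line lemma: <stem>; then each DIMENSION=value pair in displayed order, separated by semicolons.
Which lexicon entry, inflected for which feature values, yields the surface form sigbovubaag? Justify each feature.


underlying: sigbofu-ba-ag
NUM=mi - signalled by the affix -ag
MOD=ib - signalled by the affix -ba
check: sigbofubaag -> sigbovubaag
lemma: sigbofu; NUM=mi; MOD=ib


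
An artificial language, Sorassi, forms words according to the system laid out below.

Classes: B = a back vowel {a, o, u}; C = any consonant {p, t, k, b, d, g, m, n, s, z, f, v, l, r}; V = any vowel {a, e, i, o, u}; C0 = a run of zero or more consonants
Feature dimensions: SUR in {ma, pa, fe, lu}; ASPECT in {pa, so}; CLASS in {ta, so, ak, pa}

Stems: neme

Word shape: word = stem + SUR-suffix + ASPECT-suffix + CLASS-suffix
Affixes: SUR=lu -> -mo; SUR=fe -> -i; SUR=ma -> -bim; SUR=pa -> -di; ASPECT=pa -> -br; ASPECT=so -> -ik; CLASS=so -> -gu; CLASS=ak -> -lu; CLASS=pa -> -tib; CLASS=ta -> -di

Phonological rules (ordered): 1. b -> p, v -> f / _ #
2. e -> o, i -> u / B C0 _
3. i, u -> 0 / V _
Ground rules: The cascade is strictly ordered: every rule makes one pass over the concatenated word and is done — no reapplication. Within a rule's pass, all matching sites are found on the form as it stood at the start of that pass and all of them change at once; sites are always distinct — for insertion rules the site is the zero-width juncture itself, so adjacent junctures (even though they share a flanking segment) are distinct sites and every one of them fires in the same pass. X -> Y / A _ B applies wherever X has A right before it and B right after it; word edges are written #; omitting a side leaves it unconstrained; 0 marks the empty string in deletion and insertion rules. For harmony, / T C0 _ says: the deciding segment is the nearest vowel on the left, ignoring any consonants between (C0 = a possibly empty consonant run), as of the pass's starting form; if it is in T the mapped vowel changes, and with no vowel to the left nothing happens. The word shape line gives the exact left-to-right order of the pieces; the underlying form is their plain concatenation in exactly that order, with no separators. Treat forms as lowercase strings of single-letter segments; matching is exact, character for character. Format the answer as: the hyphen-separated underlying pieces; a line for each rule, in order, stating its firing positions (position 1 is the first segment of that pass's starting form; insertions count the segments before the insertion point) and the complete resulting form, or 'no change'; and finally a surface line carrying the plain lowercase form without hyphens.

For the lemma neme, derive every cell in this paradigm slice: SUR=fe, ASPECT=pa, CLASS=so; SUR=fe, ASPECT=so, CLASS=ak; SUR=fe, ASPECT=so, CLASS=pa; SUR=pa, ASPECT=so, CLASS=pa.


cell SUR=fe, ASPECT=pa, CLASS=so:
underlying: neme-i-br-gu
1. b -> p, v -> f / _ #: no change
2. e -> o, i -> u / B C0 _: no change
3. i, u -> 0 / V _: fires at position(s) 5: nemebrgu
surface: nemebrgu

cell SUR=fe, ASPECT=so, CLASS=ak:
underlying: neme-i-ik-lu
1. b -> p, v -> f / _ #: no change
2. e -> o, i -> u / B C0 _: no change
3. i, u -> 0 / V _: fires at position(s) 5, 6: nemeklu
surface: nemeklu

cell SUR=fe, ASPECT=so, CLASS=pa:
underlying: neme-i-ik-tib
1. b -> p, v -> f / _ #: fires at position(s) 10: nemeiiktip
2. e -> o, i -> u / B C0 _: no change
3. i, u -> 0 / V _: fires at position(s) 5, 6: nemektip
surface: nemektip

cell SUR=pa, ASPECT=so, CLASS=pa:
underlying: neme-di-ik-tib
1. b -> p, v -> f / _ #: fires at position(s) 11: nemediiktip
2. e -> o, i -> u / B C0 _: no change
3. i, u -> 0 / V _: fires at position(s) 7: nemediktip
surface: nemediktip


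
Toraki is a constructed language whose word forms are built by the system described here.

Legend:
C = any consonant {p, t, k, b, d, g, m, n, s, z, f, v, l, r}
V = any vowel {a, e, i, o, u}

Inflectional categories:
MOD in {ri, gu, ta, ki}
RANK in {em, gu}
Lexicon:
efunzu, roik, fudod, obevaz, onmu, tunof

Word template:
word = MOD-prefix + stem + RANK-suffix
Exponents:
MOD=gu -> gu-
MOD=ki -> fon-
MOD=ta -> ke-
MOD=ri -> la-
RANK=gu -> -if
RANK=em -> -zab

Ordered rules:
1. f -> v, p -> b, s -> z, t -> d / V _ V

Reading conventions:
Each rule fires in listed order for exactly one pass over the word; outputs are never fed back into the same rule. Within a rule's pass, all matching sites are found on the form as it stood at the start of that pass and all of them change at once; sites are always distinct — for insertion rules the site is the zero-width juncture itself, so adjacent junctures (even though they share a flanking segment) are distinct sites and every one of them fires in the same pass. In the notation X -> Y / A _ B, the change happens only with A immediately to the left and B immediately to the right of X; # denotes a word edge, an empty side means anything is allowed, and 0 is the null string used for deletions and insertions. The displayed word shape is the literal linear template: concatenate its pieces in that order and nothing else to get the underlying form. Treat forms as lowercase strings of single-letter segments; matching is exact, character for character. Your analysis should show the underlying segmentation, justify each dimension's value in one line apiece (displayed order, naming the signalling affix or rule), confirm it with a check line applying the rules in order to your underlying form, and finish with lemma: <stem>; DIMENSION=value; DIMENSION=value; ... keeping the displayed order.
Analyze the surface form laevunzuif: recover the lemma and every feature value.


underlying: la-efunzu-if
MOD=ri - signalled by the affix la-
RANK=gu - signalled by the affix -if
check: laefunzuif -> laevunzuif
lemma: efunzu; MOD=ri; RANK=gu


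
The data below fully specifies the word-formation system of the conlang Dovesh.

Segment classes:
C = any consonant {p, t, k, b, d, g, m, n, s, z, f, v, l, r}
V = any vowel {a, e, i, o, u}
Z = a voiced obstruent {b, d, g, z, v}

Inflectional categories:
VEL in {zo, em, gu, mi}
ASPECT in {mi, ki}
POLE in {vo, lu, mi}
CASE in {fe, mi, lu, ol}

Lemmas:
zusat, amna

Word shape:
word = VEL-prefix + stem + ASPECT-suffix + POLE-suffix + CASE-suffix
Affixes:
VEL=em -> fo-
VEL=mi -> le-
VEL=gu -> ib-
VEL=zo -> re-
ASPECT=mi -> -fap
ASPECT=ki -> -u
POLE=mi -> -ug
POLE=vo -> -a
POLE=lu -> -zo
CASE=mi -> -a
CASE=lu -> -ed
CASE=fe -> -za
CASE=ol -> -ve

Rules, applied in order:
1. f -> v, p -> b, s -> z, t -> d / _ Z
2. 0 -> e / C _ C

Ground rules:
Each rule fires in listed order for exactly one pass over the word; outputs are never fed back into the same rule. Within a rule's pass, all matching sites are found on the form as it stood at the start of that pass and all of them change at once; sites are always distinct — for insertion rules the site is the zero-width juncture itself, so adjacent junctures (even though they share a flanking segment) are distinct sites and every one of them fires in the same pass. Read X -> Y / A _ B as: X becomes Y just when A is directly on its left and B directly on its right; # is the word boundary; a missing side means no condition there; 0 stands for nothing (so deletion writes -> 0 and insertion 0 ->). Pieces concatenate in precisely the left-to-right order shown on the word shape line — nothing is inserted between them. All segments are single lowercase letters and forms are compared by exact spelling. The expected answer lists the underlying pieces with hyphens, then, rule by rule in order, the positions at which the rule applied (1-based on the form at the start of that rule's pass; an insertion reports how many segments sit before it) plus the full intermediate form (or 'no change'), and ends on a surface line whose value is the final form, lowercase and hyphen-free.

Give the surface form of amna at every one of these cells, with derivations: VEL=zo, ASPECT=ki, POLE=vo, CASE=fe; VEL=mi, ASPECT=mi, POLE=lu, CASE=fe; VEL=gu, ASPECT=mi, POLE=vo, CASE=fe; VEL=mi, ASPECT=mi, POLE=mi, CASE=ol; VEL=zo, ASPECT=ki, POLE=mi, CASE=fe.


cell VEL=zo, ASPECT=ki, POLE=vo, CASE=fe:
underlying: re-amna-u-a-za
1. f -> v, p -> b, s -> z, t -> d / _ Z: no change
2. 0 -> e / C _ C: inserts after position(s) 4: reamenauaza
surface: reamenauaza

cell VEL=mi, ASPECT=mi, POLE=lu, CASE=fe:
underlying: le-amna-fap-zo-za
1. f -> v, p -> b, s -> z, t -> d / _ Z: fires at position(s) 9: leamnafabzoza
2. 0 -> e / C _ C: inserts after position(s) 4, 9: leamenafabezoza
surface: leamenafabezoza

cell VEL=gu, ASPECT=mi, POLE=vo, CASE=fe:
underlying: ib-amna-fap-a-za
1. f -> v, p -> b, s -> z, t -> d / _ Z: no change
2. 0 -> e / C _ C: inserts after position(s) 4: ibamenafapaza
surface: ibamenafapaza

cell VEL=mi, ASPECT=mi, POLE=mi, CASE=ol:
underlying: le-amna-fap-ug-ve
1. f -> v, p -> b, s -> z, t -> d / _ Z: no change
2. 0 -> e / C _ C: inserts after position(s) 4, 11: leamenafapugeve
surface: leamenafapugeve

cell VEL=zo, ASPECT=ki, POLE=mi, CASE=fe:
underlying: re-amna-u-ug-za
1. f -> v, p -> b, s -> z, t -> d / _ Z: no change
2. 0 -> e / C _ C: inserts after position(s) 4, 9: reamenauugeza
surface: reamenauugeza


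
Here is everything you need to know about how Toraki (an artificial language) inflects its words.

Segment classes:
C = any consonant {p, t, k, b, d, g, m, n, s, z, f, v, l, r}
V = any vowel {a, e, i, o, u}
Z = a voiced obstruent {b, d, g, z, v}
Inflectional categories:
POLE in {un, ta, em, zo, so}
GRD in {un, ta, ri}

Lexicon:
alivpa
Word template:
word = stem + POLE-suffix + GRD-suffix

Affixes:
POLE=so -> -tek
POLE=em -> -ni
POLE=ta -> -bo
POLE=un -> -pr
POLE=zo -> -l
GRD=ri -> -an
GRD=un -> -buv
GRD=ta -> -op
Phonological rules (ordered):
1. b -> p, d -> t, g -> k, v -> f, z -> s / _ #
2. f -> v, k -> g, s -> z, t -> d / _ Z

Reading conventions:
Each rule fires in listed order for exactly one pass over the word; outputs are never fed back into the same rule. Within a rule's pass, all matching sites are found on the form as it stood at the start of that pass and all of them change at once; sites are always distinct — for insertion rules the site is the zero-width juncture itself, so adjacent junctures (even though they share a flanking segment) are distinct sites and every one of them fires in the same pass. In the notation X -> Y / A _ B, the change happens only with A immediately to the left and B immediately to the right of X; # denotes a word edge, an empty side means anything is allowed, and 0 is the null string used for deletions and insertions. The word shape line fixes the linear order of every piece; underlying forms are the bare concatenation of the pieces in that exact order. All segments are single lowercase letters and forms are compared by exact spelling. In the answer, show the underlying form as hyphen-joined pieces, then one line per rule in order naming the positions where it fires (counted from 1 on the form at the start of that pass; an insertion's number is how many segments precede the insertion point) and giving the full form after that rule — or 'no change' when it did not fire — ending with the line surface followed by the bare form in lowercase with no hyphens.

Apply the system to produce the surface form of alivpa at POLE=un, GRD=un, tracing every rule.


underlying: alivpa-pr-buv
1. b -> p, d -> t, g -> k, v -> f, z -> s / _ #: fires at position(s) 11: alivpaprbuf
2. f -> v, k -> g, s -> z, t -> d / _ Z: no change
surface: alivpaprbuf


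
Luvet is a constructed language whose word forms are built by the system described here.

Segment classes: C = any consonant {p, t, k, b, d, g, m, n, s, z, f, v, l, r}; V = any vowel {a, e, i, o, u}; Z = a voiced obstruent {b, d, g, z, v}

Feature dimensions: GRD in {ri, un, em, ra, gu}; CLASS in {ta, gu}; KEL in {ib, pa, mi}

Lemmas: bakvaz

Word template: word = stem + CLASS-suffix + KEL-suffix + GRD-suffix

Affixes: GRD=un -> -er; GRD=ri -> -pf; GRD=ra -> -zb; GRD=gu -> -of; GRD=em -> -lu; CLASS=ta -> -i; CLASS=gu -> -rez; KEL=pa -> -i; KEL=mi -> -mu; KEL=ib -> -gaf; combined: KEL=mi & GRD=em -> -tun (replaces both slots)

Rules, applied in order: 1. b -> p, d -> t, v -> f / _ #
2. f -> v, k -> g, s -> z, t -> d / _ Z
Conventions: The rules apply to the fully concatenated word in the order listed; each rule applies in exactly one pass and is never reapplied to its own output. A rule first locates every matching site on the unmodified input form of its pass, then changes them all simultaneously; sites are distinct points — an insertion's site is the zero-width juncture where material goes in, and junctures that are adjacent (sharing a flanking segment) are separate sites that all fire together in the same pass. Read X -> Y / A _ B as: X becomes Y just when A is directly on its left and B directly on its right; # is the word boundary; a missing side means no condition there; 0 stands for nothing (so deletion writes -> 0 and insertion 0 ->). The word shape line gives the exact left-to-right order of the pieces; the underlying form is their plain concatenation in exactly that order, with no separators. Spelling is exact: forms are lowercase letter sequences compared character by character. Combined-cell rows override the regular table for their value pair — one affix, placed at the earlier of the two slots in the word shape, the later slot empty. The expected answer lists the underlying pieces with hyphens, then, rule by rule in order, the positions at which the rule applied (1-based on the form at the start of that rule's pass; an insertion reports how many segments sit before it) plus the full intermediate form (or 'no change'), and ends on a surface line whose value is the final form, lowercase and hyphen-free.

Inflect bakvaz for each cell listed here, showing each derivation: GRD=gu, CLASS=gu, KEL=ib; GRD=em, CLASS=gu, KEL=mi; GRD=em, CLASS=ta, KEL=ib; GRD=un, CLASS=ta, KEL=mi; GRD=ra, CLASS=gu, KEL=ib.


cell GRD=gu, CLASS=gu, KEL=ib:
underlying: bakvaz-rez-gaf-of
1. b -> p, d -> t, v -> f / _ #: no change
2. f -> v, k -> g, s -> z, t -> d / _ Z: fires at position(s) 3: bagvazrezgafof
surface: bagvazrezgafof

cell GRD=em, CLASS=gu, KEL=mi:
underlying: bakvaz-rez-tun
1. b -> p, d -> t, v -> f / _ #: no change
2. f -> v, k -> g, s -> z, t -> d / _ Z: fires at position(s) 3: bagvazreztun
surface: bagvazreztun

cell GRD=em, CLASS=ta, KEL=ib:
underlying: bakvaz-i-gaf-lu
1. b -> p, d -> t, v -> f / _ #: no change
2. f -> v, k -> g, s -> z, t -> d / _ Z: fires at position(s) 3: bagvazigaflu
surface: bagvazigaflu

cell GRD=un, CLASS=ta, KEL=mi:
underlying: bakvaz-i-mu-er
1. b -> p, d -> t, v -> f / _ #: no change
2. f -> v, k -> g, s -> z, t -> d / _ Z: fires at position(s) 3: bagvazimuer
surface: bagvazimuer

cell GRD=ra, CLASS=gu, KEL=ib:
underlying: bakvaz-rez-gaf-zb
1. b -> p, d -> t, v -> f / _ #: fires at position(s) 14: bakvazrezgafzp
2. f -> v, k -> g, s -> z, t -> d / _ Z: fires at position(s) 3, 12: bagvazrezgavzp
surface: bagvazrezgavzp


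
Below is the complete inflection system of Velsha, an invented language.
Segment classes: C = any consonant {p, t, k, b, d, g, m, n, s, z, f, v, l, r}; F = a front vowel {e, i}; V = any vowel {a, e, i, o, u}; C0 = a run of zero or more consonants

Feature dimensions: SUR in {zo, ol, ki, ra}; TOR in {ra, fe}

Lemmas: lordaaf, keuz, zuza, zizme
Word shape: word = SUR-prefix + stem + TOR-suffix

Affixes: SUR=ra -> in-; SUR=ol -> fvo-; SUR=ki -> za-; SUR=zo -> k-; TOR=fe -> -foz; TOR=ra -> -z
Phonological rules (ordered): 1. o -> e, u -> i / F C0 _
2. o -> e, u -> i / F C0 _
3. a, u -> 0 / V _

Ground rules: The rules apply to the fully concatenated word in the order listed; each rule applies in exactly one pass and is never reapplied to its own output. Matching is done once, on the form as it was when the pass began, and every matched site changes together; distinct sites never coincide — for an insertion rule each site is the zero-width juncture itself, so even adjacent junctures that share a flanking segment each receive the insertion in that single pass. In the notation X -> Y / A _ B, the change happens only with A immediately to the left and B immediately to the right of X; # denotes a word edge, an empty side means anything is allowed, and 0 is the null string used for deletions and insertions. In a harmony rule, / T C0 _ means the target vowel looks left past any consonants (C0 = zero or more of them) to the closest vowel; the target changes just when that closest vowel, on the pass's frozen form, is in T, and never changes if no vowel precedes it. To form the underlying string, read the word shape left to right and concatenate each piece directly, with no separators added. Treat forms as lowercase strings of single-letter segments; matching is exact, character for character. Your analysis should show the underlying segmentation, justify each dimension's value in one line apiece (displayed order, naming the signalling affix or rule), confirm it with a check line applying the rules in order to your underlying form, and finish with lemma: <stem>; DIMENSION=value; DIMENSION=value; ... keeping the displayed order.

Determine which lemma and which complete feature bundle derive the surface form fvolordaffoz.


underlying: fvo-lordaaf-foz
SUR=ol - signalled by the affix fvo-
TOR=fe - signalled by the affix -foz
check: fvolordaaffoz -> fvolordaaffoz -> fvolordaaffoz -> fvolordaffoz
lemma: lordaaf; SUR=ol; TOR=fe


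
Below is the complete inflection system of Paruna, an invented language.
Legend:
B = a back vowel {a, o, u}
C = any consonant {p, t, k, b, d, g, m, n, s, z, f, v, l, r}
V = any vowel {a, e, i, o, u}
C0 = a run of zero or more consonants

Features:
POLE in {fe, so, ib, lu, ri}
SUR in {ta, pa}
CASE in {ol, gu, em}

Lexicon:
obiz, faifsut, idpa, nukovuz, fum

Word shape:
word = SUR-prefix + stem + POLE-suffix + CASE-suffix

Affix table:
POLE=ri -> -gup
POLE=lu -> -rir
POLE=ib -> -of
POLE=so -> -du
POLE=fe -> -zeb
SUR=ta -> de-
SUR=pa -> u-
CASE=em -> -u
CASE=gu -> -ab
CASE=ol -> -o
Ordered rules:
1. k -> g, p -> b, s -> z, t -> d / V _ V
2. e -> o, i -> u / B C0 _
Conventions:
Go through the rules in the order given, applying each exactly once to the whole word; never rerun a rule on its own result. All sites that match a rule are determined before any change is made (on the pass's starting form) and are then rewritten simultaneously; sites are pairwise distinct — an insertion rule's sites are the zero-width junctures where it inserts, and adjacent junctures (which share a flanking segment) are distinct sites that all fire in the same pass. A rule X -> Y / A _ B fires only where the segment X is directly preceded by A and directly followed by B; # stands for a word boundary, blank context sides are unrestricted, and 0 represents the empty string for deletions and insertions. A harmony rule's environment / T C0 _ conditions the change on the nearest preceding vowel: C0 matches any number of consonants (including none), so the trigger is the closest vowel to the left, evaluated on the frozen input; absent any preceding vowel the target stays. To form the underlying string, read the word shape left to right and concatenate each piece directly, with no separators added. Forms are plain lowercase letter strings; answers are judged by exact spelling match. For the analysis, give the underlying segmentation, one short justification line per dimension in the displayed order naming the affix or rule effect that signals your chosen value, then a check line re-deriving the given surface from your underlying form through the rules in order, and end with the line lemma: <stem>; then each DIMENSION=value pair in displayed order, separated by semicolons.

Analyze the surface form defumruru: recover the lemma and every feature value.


underlying: de-fum-rir-u
POLE=lu - signalled by the affix -rir
SUR=ta - signalled by the affix de-
CASE=em - signalled by the affix -u
check: defumriru -> defumriru -> defumruru
lemma: fum; POLE=lu; SUR=ta; CASE=em


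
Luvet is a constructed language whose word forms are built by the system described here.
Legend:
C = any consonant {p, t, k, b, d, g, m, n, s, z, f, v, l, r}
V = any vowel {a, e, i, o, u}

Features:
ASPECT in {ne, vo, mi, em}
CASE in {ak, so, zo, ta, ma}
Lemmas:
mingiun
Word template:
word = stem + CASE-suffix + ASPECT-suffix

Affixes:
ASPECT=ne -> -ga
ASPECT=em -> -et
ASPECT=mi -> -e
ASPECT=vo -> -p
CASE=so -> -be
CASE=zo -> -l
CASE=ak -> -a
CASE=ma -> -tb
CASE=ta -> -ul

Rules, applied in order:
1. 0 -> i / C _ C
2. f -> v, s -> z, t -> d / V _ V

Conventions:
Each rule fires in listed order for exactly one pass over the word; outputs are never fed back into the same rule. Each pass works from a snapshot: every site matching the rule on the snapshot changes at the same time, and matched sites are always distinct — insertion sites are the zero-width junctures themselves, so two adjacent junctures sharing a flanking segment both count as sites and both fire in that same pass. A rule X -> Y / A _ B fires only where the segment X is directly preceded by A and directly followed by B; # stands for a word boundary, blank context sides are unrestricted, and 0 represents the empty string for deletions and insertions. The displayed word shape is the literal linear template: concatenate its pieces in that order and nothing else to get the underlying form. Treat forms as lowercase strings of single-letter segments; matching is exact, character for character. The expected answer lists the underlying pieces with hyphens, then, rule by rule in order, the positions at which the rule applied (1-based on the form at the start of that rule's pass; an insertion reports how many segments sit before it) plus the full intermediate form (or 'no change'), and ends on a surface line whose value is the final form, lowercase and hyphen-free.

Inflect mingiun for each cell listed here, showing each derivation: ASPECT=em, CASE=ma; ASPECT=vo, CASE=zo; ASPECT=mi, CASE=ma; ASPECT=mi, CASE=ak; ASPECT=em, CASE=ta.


cell ASPECT=em, CASE=ma:
underlying: mingiun-tb-et
1. 0 -> i / C _ C: inserts after position(s) 3, 7, 8: minigiunitibet
2. f -> v, s -> z, t -> d / V _ V: fires at position(s) 10: minigiunidibet
surface: minigiunidibet

cell ASPECT=vo, CASE=zo:
underlying: mingiun-l-p
1. 0 -> i / C _ C: inserts after position(s) 3, 7, 8: minigiunilip
2. f -> v, s -> z, t -> d / V _ V: no change
surface: minigiunilip

cell ASPECT=mi, CASE=ma:
underlying: mingiun-tb-e
1. 0 -> i / C _ C: inserts after position(s) 3, 7, 8: minigiunitibe
2. f -> v, s -> z, t -> d / V _ V: fires at position(s) 10: minigiunidibe
surface: minigiunidibe

cell ASPECT=mi, CASE=ak:
underlying: mingiun-a-e
1. 0 -> i / C _ C: inserts after position(s) 3: minigiunae
2. f -> v, s -> z, t -> d / V _ V: no change
surface: minigiunae

cell ASPECT=em, CASE=ta:
underlying: mingiun-ul-et
1. 0 -> i / C _ C: inserts after position(s) 3: minigiunulet
2. f -> v, s -> z, t -> d / V _ V: no change
surface: minigiunulet


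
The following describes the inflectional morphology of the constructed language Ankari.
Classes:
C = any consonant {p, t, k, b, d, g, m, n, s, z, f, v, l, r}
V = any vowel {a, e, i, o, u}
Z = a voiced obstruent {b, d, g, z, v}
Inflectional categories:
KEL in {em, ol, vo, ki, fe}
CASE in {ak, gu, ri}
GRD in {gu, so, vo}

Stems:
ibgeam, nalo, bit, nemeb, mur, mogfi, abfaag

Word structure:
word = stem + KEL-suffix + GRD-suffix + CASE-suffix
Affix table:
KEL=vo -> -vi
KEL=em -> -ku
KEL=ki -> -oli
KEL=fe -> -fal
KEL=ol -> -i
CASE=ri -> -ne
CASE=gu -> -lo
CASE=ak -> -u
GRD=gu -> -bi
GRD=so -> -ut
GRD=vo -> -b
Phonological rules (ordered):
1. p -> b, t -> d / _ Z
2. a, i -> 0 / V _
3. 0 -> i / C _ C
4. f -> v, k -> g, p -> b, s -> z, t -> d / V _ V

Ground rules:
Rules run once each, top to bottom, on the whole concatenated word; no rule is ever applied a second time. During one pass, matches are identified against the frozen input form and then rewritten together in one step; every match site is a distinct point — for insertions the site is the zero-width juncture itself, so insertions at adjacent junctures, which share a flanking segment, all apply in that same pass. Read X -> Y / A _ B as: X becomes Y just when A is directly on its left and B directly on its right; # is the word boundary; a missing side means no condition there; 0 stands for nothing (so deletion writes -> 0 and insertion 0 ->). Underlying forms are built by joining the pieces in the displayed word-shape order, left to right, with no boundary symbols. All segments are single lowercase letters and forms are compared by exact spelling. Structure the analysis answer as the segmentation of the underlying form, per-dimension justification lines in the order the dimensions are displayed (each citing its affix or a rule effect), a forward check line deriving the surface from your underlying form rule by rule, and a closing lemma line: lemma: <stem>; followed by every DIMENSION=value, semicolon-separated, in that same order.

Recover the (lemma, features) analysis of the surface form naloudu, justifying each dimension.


underlying: nalo-i-ut-u
KEL=ol - signalled by the affix -i
CASE=ak - signalled by the affix -u
GRD=so - signalled by the affix -ut
check: naloiutu -> naloiutu -> naloutu -> naloutu -> naloudu
lemma: nalo; KEL=ol; CASE=ak; GRD=so
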